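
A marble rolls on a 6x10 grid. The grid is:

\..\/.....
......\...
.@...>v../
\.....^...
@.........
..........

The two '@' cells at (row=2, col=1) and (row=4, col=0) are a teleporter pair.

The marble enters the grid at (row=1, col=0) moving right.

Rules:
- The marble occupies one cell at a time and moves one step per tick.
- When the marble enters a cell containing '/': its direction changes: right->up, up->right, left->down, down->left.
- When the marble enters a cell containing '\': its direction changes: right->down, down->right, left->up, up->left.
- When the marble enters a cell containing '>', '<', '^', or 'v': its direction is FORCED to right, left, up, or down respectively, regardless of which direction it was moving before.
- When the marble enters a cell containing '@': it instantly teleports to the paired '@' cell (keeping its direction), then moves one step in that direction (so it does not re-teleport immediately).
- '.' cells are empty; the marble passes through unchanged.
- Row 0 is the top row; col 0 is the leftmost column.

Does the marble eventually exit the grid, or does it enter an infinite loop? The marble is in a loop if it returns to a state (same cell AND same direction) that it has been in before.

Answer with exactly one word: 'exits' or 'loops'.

Step 1: enter (1,0), '.' pass, move right to (1,1)
Step 2: enter (1,1), '.' pass, move right to (1,2)
Step 3: enter (1,2), '.' pass, move right to (1,3)
Step 4: enter (1,3), '.' pass, move right to (1,4)
Step 5: enter (1,4), '.' pass, move right to (1,5)
Step 6: enter (1,5), '.' pass, move right to (1,6)
Step 7: enter (1,6), '\' deflects right->down, move down to (2,6)
Step 8: enter (2,6), 'v' forces down->down, move down to (3,6)
Step 9: enter (3,6), '^' forces down->up, move up to (2,6)
Step 10: enter (2,6), 'v' forces up->down, move down to (3,6)
Step 11: at (3,6) dir=down — LOOP DETECTED (seen before)

Answer: loops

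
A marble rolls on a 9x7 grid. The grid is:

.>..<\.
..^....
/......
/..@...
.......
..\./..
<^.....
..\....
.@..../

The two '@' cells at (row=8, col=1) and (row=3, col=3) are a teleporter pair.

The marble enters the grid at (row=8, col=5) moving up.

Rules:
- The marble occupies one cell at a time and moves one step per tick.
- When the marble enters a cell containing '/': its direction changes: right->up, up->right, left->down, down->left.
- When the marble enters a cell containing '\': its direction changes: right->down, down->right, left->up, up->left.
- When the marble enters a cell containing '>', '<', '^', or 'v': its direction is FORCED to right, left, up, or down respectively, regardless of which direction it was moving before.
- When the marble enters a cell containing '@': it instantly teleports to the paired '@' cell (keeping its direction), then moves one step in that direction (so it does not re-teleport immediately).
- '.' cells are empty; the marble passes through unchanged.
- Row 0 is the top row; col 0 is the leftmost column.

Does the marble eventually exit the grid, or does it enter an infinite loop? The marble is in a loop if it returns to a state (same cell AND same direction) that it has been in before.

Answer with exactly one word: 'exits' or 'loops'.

Answer: loops

Derivation:
Step 1: enter (8,5), '.' pass, move up to (7,5)
Step 2: enter (7,5), '.' pass, move up to (6,5)
Step 3: enter (6,5), '.' pass, move up to (5,5)
Step 4: enter (5,5), '.' pass, move up to (4,5)
Step 5: enter (4,5), '.' pass, move up to (3,5)
Step 6: enter (3,5), '.' pass, move up to (2,5)
Step 7: enter (2,5), '.' pass, move up to (1,5)
Step 8: enter (1,5), '.' pass, move up to (0,5)
Step 9: enter (0,5), '\' deflects up->left, move left to (0,4)
Step 10: enter (0,4), '<' forces left->left, move left to (0,3)
Step 11: enter (0,3), '.' pass, move left to (0,2)
Step 12: enter (0,2), '.' pass, move left to (0,1)
Step 13: enter (0,1), '>' forces left->right, move right to (0,2)
Step 14: enter (0,2), '.' pass, move right to (0,3)
Step 15: enter (0,3), '.' pass, move right to (0,4)
Step 16: enter (0,4), '<' forces right->left, move left to (0,3)
Step 17: at (0,3) dir=left — LOOP DETECTED (seen before)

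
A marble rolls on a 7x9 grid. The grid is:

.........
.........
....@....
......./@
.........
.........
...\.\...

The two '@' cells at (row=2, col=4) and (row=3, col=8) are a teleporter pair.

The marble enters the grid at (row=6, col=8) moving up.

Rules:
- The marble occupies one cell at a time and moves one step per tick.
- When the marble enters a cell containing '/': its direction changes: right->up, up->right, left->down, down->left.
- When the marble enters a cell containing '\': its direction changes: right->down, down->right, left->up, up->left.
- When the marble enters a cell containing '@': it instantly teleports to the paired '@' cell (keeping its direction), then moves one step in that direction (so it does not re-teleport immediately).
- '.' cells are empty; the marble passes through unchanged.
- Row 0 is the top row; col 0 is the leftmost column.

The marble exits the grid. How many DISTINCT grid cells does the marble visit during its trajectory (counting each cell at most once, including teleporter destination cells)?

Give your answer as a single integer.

Answer: 7

Derivation:
Step 1: enter (6,8), '.' pass, move up to (5,8)
Step 2: enter (5,8), '.' pass, move up to (4,8)
Step 3: enter (4,8), '.' pass, move up to (3,8)
Step 4: enter (3,8), '@' teleport (3,8)->(2,4), also enter (2,4), move up to (1,4)
Step 5: enter (1,4), '.' pass, move up to (0,4)
Step 6: enter (0,4), '.' pass, move up to (-1,4)
Step 7: at (-1,4) — EXIT via top edge, pos 4
Distinct cells visited: 7 (path length 7)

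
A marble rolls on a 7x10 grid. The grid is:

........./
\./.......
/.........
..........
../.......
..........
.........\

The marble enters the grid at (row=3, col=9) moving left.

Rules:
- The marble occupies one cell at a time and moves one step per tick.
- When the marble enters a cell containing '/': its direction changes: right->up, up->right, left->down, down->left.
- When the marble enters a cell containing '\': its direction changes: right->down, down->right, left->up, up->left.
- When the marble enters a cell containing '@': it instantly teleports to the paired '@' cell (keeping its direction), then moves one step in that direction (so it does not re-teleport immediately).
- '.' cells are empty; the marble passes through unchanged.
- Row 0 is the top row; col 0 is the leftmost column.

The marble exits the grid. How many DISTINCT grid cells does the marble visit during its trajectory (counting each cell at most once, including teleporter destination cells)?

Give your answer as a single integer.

Step 1: enter (3,9), '.' pass, move left to (3,8)
Step 2: enter (3,8), '.' pass, move left to (3,7)
Step 3: enter (3,7), '.' pass, move left to (3,6)
Step 4: enter (3,6), '.' pass, move left to (3,5)
Step 5: enter (3,5), '.' pass, move left to (3,4)
Step 6: enter (3,4), '.' pass, move left to (3,3)
Step 7: enter (3,3), '.' pass, move left to (3,2)
Step 8: enter (3,2), '.' pass, move left to (3,1)
Step 9: enter (3,1), '.' pass, move left to (3,0)
Step 10: enter (3,0), '.' pass, move left to (3,-1)
Step 11: at (3,-1) — EXIT via left edge, pos 3
Distinct cells visited: 10 (path length 10)

Answer: 10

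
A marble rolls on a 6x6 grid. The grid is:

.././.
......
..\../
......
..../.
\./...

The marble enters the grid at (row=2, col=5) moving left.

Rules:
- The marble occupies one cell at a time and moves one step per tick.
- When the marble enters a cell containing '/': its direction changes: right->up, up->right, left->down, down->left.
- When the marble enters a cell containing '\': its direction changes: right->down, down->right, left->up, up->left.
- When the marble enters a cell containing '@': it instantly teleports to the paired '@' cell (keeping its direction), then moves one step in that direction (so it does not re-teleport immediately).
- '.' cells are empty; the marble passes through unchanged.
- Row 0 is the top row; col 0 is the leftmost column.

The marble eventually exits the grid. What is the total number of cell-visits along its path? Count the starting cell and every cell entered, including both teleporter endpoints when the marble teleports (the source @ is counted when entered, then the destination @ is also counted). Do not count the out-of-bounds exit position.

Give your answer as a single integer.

Step 1: enter (2,5), '/' deflects left->down, move down to (3,5)
Step 2: enter (3,5), '.' pass, move down to (4,5)
Step 3: enter (4,5), '.' pass, move down to (5,5)
Step 4: enter (5,5), '.' pass, move down to (6,5)
Step 5: at (6,5) — EXIT via bottom edge, pos 5
Path length (cell visits): 4

Answer: 4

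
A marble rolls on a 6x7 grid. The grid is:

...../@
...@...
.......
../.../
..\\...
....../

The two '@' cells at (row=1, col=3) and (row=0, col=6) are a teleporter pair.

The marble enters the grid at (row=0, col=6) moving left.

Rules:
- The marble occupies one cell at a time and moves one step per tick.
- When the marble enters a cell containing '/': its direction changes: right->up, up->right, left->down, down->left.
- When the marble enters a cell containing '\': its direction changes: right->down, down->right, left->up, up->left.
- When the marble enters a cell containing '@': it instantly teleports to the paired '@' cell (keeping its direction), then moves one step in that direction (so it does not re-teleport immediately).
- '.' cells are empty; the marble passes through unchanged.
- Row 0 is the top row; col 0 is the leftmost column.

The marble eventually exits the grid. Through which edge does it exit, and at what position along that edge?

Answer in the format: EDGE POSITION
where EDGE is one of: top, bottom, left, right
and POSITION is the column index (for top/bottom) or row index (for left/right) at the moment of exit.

Answer: left 1

Derivation:
Step 1: enter (0,6), '@' teleport (0,6)->(1,3), also enter (1,3), move left to (1,2)
Step 2: enter (1,2), '.' pass, move left to (1,1)
Step 3: enter (1,1), '.' pass, move left to (1,0)
Step 4: enter (1,0), '.' pass, move left to (1,-1)
Step 5: at (1,-1) — EXIT via left edge, pos 1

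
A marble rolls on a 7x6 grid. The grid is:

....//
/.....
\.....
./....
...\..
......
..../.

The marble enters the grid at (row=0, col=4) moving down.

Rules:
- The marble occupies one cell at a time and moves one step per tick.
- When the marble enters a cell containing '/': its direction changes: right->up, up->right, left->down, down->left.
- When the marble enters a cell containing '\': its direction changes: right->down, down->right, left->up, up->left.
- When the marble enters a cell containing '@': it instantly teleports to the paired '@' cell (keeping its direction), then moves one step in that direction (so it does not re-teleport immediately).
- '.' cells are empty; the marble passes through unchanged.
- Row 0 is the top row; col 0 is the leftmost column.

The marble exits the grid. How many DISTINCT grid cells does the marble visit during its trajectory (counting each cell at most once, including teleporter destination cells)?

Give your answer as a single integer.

Answer: 5

Derivation:
Step 1: enter (0,4), '/' deflects down->left, move left to (0,3)
Step 2: enter (0,3), '.' pass, move left to (0,2)
Step 3: enter (0,2), '.' pass, move left to (0,1)
Step 4: enter (0,1), '.' pass, move left to (0,0)
Step 5: enter (0,0), '.' pass, move left to (0,-1)
Step 6: at (0,-1) — EXIT via left edge, pos 0
Distinct cells visited: 5 (path length 5)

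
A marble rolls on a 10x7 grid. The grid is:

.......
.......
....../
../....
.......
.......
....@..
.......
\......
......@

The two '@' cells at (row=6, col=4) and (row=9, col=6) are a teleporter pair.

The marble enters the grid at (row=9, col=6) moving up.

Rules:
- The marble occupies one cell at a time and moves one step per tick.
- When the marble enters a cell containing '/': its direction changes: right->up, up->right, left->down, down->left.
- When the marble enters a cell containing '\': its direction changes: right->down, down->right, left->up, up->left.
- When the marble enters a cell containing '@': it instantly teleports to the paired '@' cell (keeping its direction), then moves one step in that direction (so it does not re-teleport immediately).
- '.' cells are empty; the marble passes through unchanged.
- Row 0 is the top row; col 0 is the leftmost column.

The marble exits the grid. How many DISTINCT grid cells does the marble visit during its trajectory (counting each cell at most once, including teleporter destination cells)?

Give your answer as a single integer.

Answer: 8

Derivation:
Step 1: enter (9,6), '@' teleport (9,6)->(6,4), also enter (6,4), move up to (5,4)
Step 2: enter (5,4), '.' pass, move up to (4,4)
Step 3: enter (4,4), '.' pass, move up to (3,4)
Step 4: enter (3,4), '.' pass, move up to (2,4)
Step 5: enter (2,4), '.' pass, move up to (1,4)
Step 6: enter (1,4), '.' pass, move up to (0,4)
Step 7: enter (0,4), '.' pass, move up to (-1,4)
Step 8: at (-1,4) — EXIT via top edge, pos 4
Distinct cells visited: 8 (path length 8)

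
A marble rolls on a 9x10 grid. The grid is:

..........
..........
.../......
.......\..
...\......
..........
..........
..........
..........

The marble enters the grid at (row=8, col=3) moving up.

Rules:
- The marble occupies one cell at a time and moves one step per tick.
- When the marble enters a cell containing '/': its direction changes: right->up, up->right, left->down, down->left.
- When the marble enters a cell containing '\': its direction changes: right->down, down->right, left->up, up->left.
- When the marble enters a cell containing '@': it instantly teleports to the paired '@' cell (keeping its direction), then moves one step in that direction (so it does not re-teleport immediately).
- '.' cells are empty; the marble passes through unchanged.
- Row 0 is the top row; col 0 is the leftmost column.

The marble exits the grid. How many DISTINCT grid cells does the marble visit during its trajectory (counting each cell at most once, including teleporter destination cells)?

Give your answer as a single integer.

Answer: 8

Derivation:
Step 1: enter (8,3), '.' pass, move up to (7,3)
Step 2: enter (7,3), '.' pass, move up to (6,3)
Step 3: enter (6,3), '.' pass, move up to (5,3)
Step 4: enter (5,3), '.' pass, move up to (4,3)
Step 5: enter (4,3), '\' deflects up->left, move left to (4,2)
Step 6: enter (4,2), '.' pass, move left to (4,1)
Step 7: enter (4,1), '.' pass, move left to (4,0)
Step 8: enter (4,0), '.' pass, move left to (4,-1)
Step 9: at (4,-1) — EXIT via left edge, pos 4
Distinct cells visited: 8 (path length 8)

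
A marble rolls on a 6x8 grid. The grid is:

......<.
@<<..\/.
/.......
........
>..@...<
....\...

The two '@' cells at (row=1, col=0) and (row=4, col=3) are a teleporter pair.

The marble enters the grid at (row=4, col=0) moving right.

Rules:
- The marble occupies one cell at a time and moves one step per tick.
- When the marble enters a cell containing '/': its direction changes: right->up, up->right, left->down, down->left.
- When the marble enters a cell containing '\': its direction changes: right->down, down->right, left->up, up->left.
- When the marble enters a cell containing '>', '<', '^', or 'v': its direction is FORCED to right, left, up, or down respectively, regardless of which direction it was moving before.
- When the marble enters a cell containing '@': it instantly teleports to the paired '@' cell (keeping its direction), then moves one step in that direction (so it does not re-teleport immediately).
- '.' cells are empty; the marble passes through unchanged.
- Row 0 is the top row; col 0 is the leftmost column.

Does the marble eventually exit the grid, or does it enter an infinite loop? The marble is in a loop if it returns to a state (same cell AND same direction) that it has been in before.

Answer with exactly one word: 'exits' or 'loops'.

Step 1: enter (4,0), '>' forces right->right, move right to (4,1)
Step 2: enter (4,1), '.' pass, move right to (4,2)
Step 3: enter (4,2), '.' pass, move right to (4,3)
Step 4: enter (4,3), '@' teleport (4,3)->(1,0), also enter (1,0), move right to (1,1)
Step 5: enter (1,1), '<' forces right->left, move left to (1,0)
Step 6: enter (1,0), '@' teleport (1,0)->(4,3), also enter (4,3), move left to (4,2)
Step 7: enter (4,2), '.' pass, move left to (4,1)
Step 8: enter (4,1), '.' pass, move left to (4,0)
Step 9: enter (4,0), '>' forces left->right, move right to (4,1)
Step 10: at (4,1) dir=right — LOOP DETECTED (seen before)

Answer: loops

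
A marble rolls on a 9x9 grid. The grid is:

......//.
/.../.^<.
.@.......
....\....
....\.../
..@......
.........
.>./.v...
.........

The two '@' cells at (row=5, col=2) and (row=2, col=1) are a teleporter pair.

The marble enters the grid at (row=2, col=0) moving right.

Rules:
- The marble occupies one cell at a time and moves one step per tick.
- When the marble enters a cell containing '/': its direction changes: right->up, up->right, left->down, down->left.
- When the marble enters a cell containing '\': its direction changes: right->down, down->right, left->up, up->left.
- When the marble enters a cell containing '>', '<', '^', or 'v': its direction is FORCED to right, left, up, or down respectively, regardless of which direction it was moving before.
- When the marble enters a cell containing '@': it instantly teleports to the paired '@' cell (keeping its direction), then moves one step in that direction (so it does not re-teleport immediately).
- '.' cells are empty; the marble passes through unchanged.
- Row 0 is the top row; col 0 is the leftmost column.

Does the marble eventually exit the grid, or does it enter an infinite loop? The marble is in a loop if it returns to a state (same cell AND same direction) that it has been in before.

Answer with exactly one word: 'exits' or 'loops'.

Answer: exits

Derivation:
Step 1: enter (2,0), '.' pass, move right to (2,1)
Step 2: enter (2,1), '@' teleport (2,1)->(5,2), also enter (5,2), move right to (5,3)
Step 3: enter (5,3), '.' pass, move right to (5,4)
Step 4: enter (5,4), '.' pass, move right to (5,5)
Step 5: enter (5,5), '.' pass, move right to (5,6)
Step 6: enter (5,6), '.' pass, move right to (5,7)
Step 7: enter (5,7), '.' pass, move right to (5,8)
Step 8: enter (5,8), '.' pass, move right to (5,9)
Step 9: at (5,9) — EXIT via right edge, pos 5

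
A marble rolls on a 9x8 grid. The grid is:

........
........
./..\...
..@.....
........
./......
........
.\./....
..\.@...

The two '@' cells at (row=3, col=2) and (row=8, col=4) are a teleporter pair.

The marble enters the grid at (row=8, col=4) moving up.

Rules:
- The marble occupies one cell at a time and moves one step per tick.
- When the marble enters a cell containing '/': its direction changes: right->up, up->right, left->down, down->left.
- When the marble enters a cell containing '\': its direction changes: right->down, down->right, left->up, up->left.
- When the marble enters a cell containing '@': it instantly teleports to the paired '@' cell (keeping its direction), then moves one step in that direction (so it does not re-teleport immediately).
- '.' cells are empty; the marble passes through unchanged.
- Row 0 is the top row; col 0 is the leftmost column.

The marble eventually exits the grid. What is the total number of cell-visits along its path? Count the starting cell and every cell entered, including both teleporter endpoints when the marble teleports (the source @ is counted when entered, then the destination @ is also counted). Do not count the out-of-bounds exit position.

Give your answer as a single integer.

Step 1: enter (8,4), '@' teleport (8,4)->(3,2), also enter (3,2), move up to (2,2)
Step 2: enter (2,2), '.' pass, move up to (1,2)
Step 3: enter (1,2), '.' pass, move up to (0,2)
Step 4: enter (0,2), '.' pass, move up to (-1,2)
Step 5: at (-1,2) — EXIT via top edge, pos 2
Path length (cell visits): 5

Answer: 5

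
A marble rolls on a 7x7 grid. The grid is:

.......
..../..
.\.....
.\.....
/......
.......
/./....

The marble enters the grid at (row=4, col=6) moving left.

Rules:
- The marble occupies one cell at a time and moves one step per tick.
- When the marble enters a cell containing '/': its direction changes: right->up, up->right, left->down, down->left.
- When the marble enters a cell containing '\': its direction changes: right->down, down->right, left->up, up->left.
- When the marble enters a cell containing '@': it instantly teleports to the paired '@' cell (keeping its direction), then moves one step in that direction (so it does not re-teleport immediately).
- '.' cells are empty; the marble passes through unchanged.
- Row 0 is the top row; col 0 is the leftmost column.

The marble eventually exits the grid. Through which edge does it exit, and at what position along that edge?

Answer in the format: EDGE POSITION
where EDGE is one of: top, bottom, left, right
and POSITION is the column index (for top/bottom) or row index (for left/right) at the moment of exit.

Step 1: enter (4,6), '.' pass, move left to (4,5)
Step 2: enter (4,5), '.' pass, move left to (4,4)
Step 3: enter (4,4), '.' pass, move left to (4,3)
Step 4: enter (4,3), '.' pass, move left to (4,2)
Step 5: enter (4,2), '.' pass, move left to (4,1)
Step 6: enter (4,1), '.' pass, move left to (4,0)
Step 7: enter (4,0), '/' deflects left->down, move down to (5,0)
Step 8: enter (5,0), '.' pass, move down to (6,0)
Step 9: enter (6,0), '/' deflects down->left, move left to (6,-1)
Step 10: at (6,-1) — EXIT via left edge, pos 6

Answer: left 6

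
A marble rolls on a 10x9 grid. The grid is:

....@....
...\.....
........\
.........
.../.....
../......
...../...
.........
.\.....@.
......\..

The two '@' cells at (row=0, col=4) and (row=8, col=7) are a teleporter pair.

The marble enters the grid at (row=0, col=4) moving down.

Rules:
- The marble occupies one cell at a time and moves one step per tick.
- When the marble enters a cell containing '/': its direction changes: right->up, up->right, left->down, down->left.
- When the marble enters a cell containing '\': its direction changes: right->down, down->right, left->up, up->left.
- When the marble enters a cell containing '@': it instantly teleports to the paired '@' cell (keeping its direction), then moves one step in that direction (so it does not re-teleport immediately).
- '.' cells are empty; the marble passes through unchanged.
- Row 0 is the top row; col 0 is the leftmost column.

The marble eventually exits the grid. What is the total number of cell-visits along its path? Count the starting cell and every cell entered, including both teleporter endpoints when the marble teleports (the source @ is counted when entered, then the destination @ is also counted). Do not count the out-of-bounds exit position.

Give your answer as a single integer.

Step 1: enter (0,4), '@' teleport (0,4)->(8,7), also enter (8,7), move down to (9,7)
Step 2: enter (9,7), '.' pass, move down to (10,7)
Step 3: at (10,7) — EXIT via bottom edge, pos 7
Path length (cell visits): 3

Answer: 3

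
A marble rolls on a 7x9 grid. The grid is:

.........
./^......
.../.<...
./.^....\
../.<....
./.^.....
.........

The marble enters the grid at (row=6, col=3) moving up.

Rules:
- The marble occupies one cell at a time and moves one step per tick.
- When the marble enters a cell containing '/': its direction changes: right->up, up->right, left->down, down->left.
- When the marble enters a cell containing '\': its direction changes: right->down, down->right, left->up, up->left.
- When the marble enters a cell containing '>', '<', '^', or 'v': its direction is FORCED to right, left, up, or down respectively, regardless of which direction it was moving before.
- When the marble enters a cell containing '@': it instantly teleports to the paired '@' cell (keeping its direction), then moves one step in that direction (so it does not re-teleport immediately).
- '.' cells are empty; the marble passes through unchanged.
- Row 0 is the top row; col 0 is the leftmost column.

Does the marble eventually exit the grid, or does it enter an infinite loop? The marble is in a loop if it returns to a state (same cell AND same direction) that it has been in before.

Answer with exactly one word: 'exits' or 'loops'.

Answer: loops

Derivation:
Step 1: enter (6,3), '.' pass, move up to (5,3)
Step 2: enter (5,3), '^' forces up->up, move up to (4,3)
Step 3: enter (4,3), '.' pass, move up to (3,3)
Step 4: enter (3,3), '^' forces up->up, move up to (2,3)
Step 5: enter (2,3), '/' deflects up->right, move right to (2,4)
Step 6: enter (2,4), '.' pass, move right to (2,5)
Step 7: enter (2,5), '<' forces right->left, move left to (2,4)
Step 8: enter (2,4), '.' pass, move left to (2,3)
Step 9: enter (2,3), '/' deflects left->down, move down to (3,3)
Step 10: enter (3,3), '^' forces down->up, move up to (2,3)
Step 11: at (2,3) dir=up — LOOP DETECTED (seen before)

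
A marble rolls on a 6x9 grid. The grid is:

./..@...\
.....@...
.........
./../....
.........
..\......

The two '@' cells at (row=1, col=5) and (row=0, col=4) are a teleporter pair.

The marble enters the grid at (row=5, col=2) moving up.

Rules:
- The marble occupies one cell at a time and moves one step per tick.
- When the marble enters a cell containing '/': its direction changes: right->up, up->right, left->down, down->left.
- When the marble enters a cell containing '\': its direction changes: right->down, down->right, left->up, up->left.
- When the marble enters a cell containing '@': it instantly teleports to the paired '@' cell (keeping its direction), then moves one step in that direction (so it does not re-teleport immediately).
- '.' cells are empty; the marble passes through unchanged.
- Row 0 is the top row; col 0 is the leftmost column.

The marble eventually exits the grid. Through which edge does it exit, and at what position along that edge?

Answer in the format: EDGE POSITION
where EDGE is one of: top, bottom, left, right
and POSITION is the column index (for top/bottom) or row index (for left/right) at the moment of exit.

Step 1: enter (5,2), '\' deflects up->left, move left to (5,1)
Step 2: enter (5,1), '.' pass, move left to (5,0)
Step 3: enter (5,0), '.' pass, move left to (5,-1)
Step 4: at (5,-1) — EXIT via left edge, pos 5

Answer: left 5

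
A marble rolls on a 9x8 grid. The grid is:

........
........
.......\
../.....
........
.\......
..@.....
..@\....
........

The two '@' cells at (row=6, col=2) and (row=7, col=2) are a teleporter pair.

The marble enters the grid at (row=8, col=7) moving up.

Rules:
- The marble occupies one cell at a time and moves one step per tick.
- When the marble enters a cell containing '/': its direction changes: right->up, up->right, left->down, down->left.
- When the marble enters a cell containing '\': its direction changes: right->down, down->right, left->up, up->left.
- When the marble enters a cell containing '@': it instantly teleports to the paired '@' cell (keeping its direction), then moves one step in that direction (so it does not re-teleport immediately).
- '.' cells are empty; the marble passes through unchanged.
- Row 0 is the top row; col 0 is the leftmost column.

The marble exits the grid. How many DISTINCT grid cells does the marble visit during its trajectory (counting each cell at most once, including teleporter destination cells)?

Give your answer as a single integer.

Answer: 14

Derivation:
Step 1: enter (8,7), '.' pass, move up to (7,7)
Step 2: enter (7,7), '.' pass, move up to (6,7)
Step 3: enter (6,7), '.' pass, move up to (5,7)
Step 4: enter (5,7), '.' pass, move up to (4,7)
Step 5: enter (4,7), '.' pass, move up to (3,7)
Step 6: enter (3,7), '.' pass, move up to (2,7)
Step 7: enter (2,7), '\' deflects up->left, move left to (2,6)
Step 8: enter (2,6), '.' pass, move left to (2,5)
Step 9: enter (2,5), '.' pass, move left to (2,4)
Step 10: enter (2,4), '.' pass, move left to (2,3)
Step 11: enter (2,3), '.' pass, move left to (2,2)
Step 12: enter (2,2), '.' pass, move left to (2,1)
Step 13: enter (2,1), '.' pass, move left to (2,0)
Step 14: enter (2,0), '.' pass, move left to (2,-1)
Step 15: at (2,-1) — EXIT via left edge, pos 2
Distinct cells visited: 14 (path length 14)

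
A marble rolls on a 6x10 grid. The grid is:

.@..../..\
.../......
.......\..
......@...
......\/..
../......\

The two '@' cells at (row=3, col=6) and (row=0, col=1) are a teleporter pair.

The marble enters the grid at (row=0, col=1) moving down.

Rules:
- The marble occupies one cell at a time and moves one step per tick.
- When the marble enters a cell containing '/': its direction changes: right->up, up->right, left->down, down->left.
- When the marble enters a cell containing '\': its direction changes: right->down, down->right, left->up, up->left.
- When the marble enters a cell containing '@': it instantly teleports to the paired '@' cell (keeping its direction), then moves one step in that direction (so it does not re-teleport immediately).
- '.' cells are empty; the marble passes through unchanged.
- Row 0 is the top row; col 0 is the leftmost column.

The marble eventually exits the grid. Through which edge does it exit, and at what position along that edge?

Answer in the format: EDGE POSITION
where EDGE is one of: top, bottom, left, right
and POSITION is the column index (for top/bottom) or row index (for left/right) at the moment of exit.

Answer: left 2

Derivation:
Step 1: enter (0,1), '@' teleport (0,1)->(3,6), also enter (3,6), move down to (4,6)
Step 2: enter (4,6), '\' deflects down->right, move right to (4,7)
Step 3: enter (4,7), '/' deflects right->up, move up to (3,7)
Step 4: enter (3,7), '.' pass, move up to (2,7)
Step 5: enter (2,7), '\' deflects up->left, move left to (2,6)
Step 6: enter (2,6), '.' pass, move left to (2,5)
Step 7: enter (2,5), '.' pass, move left to (2,4)
Step 8: enter (2,4), '.' pass, move left to (2,3)
Step 9: enter (2,3), '.' pass, move left to (2,2)
Step 10: enter (2,2), '.' pass, move left to (2,1)
Step 11: enter (2,1), '.' pass, move left to (2,0)
Step 12: enter (2,0), '.' pass, move left to (2,-1)
Step 13: at (2,-1) — EXIT via left edge, pos 2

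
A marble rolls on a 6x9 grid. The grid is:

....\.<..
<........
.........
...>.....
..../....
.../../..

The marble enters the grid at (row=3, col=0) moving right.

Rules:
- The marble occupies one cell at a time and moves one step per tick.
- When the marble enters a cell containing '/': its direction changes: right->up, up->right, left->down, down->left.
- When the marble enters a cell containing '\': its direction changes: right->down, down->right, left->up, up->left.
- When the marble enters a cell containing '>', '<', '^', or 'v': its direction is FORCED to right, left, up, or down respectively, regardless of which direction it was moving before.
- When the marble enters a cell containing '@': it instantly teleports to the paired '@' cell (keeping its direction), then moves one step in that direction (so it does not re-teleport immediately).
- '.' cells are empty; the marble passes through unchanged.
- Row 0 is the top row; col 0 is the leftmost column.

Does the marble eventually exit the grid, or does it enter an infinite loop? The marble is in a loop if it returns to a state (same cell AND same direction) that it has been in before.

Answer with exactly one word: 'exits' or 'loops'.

Answer: exits

Derivation:
Step 1: enter (3,0), '.' pass, move right to (3,1)
Step 2: enter (3,1), '.' pass, move right to (3,2)
Step 3: enter (3,2), '.' pass, move right to (3,3)
Step 4: enter (3,3), '>' forces right->right, move right to (3,4)
Step 5: enter (3,4), '.' pass, move right to (3,5)
Step 6: enter (3,5), '.' pass, move right to (3,6)
Step 7: enter (3,6), '.' pass, move right to (3,7)
Step 8: enter (3,7), '.' pass, move right to (3,8)
Step 9: enter (3,8), '.' pass, move right to (3,9)
Step 10: at (3,9) — EXIT via right edge, pos 3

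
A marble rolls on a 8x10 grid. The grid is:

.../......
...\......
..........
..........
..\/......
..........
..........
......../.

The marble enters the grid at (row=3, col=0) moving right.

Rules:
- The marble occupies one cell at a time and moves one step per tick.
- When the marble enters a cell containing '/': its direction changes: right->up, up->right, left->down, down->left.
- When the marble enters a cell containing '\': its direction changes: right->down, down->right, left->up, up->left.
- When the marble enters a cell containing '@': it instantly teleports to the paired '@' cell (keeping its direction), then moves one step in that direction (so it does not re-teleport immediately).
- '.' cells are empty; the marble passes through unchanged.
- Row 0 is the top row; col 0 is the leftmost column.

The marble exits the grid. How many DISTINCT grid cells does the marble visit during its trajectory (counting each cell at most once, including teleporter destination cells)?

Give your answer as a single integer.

Answer: 10

Derivation:
Step 1: enter (3,0), '.' pass, move right to (3,1)
Step 2: enter (3,1), '.' pass, move right to (3,2)
Step 3: enter (3,2), '.' pass, move right to (3,3)
Step 4: enter (3,3), '.' pass, move right to (3,4)
Step 5: enter (3,4), '.' pass, move right to (3,5)
Step 6: enter (3,5), '.' pass, move right to (3,6)
Step 7: enter (3,6), '.' pass, move right to (3,7)
Step 8: enter (3,7), '.' pass, move right to (3,8)
Step 9: enter (3,8), '.' pass, move right to (3,9)
Step 10: enter (3,9), '.' pass, move right to (3,10)
Step 11: at (3,10) — EXIT via right edge, pos 3
Distinct cells visited: 10 (path length 10)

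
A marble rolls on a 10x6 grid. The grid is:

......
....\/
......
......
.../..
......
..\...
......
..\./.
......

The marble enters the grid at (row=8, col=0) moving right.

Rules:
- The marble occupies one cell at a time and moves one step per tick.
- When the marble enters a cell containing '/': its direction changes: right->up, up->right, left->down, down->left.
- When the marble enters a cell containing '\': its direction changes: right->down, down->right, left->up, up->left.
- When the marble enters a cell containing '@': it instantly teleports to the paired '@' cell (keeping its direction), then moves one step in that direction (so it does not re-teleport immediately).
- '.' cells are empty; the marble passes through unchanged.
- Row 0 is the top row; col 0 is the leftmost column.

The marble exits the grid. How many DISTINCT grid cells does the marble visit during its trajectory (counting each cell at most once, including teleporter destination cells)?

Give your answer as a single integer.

Step 1: enter (8,0), '.' pass, move right to (8,1)
Step 2: enter (8,1), '.' pass, move right to (8,2)
Step 3: enter (8,2), '\' deflects right->down, move down to (9,2)
Step 4: enter (9,2), '.' pass, move down to (10,2)
Step 5: at (10,2) — EXIT via bottom edge, pos 2
Distinct cells visited: 4 (path length 4)

Answer: 4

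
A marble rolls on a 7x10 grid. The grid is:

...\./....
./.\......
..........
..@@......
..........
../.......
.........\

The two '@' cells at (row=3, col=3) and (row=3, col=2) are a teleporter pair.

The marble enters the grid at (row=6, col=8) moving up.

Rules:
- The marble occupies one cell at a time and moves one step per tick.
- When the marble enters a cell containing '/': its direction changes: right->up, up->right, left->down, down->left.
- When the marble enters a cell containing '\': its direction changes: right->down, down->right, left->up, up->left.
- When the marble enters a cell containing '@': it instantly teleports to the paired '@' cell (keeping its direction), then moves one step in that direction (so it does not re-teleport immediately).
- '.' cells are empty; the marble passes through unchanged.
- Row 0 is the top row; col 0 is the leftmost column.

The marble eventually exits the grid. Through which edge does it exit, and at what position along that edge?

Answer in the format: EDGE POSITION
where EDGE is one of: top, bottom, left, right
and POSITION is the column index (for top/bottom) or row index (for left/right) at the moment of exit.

Step 1: enter (6,8), '.' pass, move up to (5,8)
Step 2: enter (5,8), '.' pass, move up to (4,8)
Step 3: enter (4,8), '.' pass, move up to (3,8)
Step 4: enter (3,8), '.' pass, move up to (2,8)
Step 5: enter (2,8), '.' pass, move up to (1,8)
Step 6: enter (1,8), '.' pass, move up to (0,8)
Step 7: enter (0,8), '.' pass, move up to (-1,8)
Step 8: at (-1,8) — EXIT via top edge, pos 8

Answer: top 8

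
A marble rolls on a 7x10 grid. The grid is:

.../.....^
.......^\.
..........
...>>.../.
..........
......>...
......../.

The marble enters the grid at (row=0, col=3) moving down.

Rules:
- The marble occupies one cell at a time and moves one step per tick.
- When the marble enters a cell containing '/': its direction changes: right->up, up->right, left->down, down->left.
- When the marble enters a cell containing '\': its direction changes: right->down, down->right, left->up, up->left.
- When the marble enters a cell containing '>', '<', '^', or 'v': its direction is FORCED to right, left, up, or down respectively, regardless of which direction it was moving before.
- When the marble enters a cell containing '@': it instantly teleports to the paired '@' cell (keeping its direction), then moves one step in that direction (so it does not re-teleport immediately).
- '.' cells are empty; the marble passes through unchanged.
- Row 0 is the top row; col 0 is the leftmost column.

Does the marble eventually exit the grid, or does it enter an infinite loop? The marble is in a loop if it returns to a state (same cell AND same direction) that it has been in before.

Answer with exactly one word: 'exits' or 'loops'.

Answer: exits

Derivation:
Step 1: enter (0,3), '/' deflects down->left, move left to (0,2)
Step 2: enter (0,2), '.' pass, move left to (0,1)
Step 3: enter (0,1), '.' pass, move left to (0,0)
Step 4: enter (0,0), '.' pass, move left to (0,-1)
Step 5: at (0,-1) — EXIT via left edge, pos 0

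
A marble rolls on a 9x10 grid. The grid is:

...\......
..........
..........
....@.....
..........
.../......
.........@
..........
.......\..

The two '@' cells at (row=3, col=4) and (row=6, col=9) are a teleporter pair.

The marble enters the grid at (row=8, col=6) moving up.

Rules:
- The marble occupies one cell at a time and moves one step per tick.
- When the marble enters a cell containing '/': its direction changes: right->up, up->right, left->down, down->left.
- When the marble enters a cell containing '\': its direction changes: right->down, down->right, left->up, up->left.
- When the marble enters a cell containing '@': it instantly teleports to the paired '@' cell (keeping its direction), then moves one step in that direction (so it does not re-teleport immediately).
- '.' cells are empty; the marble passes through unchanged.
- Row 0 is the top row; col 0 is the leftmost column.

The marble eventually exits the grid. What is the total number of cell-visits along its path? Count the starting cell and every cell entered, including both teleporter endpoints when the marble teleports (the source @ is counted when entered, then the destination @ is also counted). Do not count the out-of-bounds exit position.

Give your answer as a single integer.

Answer: 9

Derivation:
Step 1: enter (8,6), '.' pass, move up to (7,6)
Step 2: enter (7,6), '.' pass, move up to (6,6)
Step 3: enter (6,6), '.' pass, move up to (5,6)
Step 4: enter (5,6), '.' pass, move up to (4,6)
Step 5: enter (4,6), '.' pass, move up to (3,6)
Step 6: enter (3,6), '.' pass, move up to (2,6)
Step 7: enter (2,6), '.' pass, move up to (1,6)
Step 8: enter (1,6), '.' pass, move up to (0,6)
Step 9: enter (0,6), '.' pass, move up to (-1,6)
Step 10: at (-1,6) — EXIT via top edge, pos 6
Path length (cell visits): 9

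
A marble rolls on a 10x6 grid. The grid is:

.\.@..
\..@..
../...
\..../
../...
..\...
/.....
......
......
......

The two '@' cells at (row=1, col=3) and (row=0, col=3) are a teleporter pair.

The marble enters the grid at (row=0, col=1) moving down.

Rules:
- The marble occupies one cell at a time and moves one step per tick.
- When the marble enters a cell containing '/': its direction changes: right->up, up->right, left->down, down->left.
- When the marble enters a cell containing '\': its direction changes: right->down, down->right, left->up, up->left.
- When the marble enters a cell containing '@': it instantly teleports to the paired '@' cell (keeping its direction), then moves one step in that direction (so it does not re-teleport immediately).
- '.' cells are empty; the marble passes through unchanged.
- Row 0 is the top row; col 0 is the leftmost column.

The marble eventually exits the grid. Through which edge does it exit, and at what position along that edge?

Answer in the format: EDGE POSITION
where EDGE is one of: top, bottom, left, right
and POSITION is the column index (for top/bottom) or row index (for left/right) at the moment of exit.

Answer: right 1

Derivation:
Step 1: enter (0,1), '\' deflects down->right, move right to (0,2)
Step 2: enter (0,2), '.' pass, move right to (0,3)
Step 3: enter (0,3), '@' teleport (0,3)->(1,3), also enter (1,3), move right to (1,4)
Step 4: enter (1,4), '.' pass, move right to (1,5)
Step 5: enter (1,5), '.' pass, move right to (1,6)
Step 6: at (1,6) — EXIT via right edge, pos 1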